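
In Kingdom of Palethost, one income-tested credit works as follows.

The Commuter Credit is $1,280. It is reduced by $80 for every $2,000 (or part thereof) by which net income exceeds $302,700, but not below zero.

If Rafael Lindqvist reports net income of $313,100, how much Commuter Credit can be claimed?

$800

Commuter Credit: income exceeds $302,700 by $10,400, which is 6 full-or-partial $2,000 increments; reduction = 6 × $80 = $480, leaving $800.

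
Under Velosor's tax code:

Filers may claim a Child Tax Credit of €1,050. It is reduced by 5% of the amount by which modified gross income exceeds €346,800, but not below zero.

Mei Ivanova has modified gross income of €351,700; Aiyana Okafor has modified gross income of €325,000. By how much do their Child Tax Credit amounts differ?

€245

Mei (€351,700): Child Tax Credit: 5% of the €4,900 excess over €346,800 is €245; credit = €1,050 − €245 = €805.
Aiyana (€325,000): Child Tax Credit: €325,000 is at or below the €346,800 threshold, so the full €1,050 applies.
Difference: |€805 − €1,050| = €245.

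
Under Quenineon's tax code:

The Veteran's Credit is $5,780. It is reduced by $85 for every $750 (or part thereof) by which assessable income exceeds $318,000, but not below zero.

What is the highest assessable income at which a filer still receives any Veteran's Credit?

After 67 increments the reduction is 67 × $85 = $5,695, leaving $85; one more increment wipes it out. Increment 67 ends at excess 67 × $750 = $50,250, so the highest qualifying income is $318,000 + $50,250 = $368,250.

$368,250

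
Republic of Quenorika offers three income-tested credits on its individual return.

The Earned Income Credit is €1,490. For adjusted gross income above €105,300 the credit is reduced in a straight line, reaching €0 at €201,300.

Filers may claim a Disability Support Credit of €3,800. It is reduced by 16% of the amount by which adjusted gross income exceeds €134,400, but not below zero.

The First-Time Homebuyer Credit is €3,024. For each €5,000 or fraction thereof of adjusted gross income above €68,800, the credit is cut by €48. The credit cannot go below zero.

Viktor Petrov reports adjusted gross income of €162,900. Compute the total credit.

€2,708

Earned Income Credit: €162,900 is €57,600 into a €96,000 phase-out range, leaving 38,400/96,000 of the credit: €1,490 × 38,400/96,000 = €596.
Disability Support Credit: 16% of the €28,500 excess over €134,400 is €4,560 ≥ base, so the credit is €0.
First-Time Homebuyer Credit: income exceeds €68,800 by €94,100, which is 19 full-or-partial €5,000 increments; reduction = 19 × €48 = €912, leaving €2,112.
Total: €596 + €0 + €2,112 = €2,708.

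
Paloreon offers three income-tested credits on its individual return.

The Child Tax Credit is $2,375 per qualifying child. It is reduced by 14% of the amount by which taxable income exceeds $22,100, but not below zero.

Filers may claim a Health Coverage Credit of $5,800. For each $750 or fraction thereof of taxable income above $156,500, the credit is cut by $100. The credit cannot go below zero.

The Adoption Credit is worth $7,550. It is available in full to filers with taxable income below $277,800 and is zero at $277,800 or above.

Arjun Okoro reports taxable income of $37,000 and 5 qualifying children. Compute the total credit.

$23,139

Child Tax Credit: base = 5 × $2,375 = $11,875. 14% of the $14,900 excess over $22,100 is $2,086; credit = $11,875 − $2,086 = $9,789.
Health Coverage Credit: $37,000 is at or below the $156,500 threshold, so the full $5,800 applies.
Adoption Credit: $37,000 is below the $277,800 cutoff, so the full $7,550 applies.
Total: $9,789 + $5,800 + $7,550 = $23,139.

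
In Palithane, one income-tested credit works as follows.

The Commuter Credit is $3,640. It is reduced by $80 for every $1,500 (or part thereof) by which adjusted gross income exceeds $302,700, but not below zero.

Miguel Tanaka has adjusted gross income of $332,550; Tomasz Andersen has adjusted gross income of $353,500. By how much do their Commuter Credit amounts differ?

$1,120

Miguel ($332,550): Commuter Credit: income exceeds $302,700 by $29,850, which is 20 full-or-partial $1,500 increments; reduction = 20 × $80 = $1,600, leaving $2,040.
Tomasz ($353,500): Commuter Credit: income exceeds $302,700 by $50,800, which is 34 full-or-partial $1,500 increments; reduction = 34 × $80 = $2,720, leaving $920.
Difference: |$2,040 − $920| = $1,120.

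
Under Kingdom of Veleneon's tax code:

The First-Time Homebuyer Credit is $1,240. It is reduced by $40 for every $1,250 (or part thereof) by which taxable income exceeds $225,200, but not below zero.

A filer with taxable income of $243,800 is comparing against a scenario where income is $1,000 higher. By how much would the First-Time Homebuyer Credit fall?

$40

At $243,800 — income exceeds $225,200 by $18,600, which is 15 full-or-partial $1,250 increments; reduction = 15 × $40 = $600, leaving $640.
At $244,800 — income exceeds $225,200 by $19,600, which is 16 full-or-partial $1,250 increments; reduction = 16 × $40 = $640, leaving $600.
Lost: $640 − $600 = $40.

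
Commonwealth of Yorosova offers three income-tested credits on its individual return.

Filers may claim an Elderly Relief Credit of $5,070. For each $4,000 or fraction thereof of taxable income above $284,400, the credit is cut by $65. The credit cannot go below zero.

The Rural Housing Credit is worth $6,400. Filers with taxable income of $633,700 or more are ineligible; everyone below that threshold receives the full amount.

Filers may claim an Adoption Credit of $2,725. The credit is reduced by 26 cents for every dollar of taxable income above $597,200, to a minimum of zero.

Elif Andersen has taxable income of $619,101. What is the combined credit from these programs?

Elderly Relief Credit: income exceeds $284,400 by $334,701 → 84 increments × $65 = $5,460 ≥ base, so the credit is $0.
Rural Housing Credit: $619,101 is below the $633,700 cutoff, so the full $6,400 applies.
Adoption Credit: 26% of the $21,901 excess over $597,200 is $5,694.26 ≥ base, so the credit is $0.
Total: $0 + $6,400 + $0 = $6,400.

$6,400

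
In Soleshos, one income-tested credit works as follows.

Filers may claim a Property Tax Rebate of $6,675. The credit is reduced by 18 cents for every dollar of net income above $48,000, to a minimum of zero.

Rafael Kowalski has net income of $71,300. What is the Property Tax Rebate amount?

$2,481

Property Tax Rebate: 18% of the $23,300 excess over $48,000 is $4,194; credit = $6,675 − $4,194 = $2,481.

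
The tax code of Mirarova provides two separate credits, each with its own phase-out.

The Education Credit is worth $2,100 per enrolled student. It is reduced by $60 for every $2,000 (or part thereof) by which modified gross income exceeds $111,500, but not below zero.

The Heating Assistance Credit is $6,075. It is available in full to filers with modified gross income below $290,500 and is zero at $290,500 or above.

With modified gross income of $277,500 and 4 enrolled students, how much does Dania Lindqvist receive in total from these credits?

Education Credit: base = 4 × $2,100 = $8,400. income exceeds $111,500 by $166,000, which is 83 full-or-partial $2,000 increments; reduction = 83 × $60 = $4,980, leaving $3,420.
Heating Assistance Credit: $277,500 is below the $290,500 cutoff, so the full $6,075 applies.
Total: $3,420 + $6,075 = $9,495.

$9,495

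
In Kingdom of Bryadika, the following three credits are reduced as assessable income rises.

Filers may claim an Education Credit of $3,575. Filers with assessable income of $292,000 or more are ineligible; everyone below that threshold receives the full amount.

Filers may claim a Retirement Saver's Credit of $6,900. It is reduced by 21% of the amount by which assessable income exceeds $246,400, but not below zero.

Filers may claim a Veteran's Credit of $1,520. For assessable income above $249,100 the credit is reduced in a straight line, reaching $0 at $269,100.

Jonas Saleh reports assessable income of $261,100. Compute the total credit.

$7,996

Education Credit: $261,100 is below the $292,000 cutoff, so the full $3,575 applies.
Retirement Saver's Credit: 21% of the $14,700 excess over $246,400 is $3,087; credit = $6,900 − $3,087 = $3,813.
Veteran's Credit: $261,100 is $12,000 into a $20,000 phase-out range, leaving 8,000/20,000 of the credit: $1,520 × 8,000/20,000 = $608.
Total: $3,575 + $3,813 + $608 = $7,996.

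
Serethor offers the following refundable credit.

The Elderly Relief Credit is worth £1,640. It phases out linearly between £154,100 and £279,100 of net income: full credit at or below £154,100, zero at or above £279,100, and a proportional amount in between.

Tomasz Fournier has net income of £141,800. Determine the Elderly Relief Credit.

Elderly Relief Credit: £141,800 is at or below the £154,100 threshold, so the full £1,640 applies.

£1,640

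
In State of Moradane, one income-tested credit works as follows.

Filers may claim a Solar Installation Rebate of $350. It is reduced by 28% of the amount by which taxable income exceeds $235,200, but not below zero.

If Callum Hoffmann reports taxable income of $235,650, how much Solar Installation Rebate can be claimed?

Solar Installation Rebate: 28% of the $450 excess over $235,200 is $126; credit = $350 − $126 = $224.

$224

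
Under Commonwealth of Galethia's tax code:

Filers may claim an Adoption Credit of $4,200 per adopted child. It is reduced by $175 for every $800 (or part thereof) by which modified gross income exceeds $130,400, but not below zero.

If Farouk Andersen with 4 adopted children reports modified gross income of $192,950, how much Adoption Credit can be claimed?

Adoption Credit: base = 4 × $4,200 = $16,800. income exceeds $130,400 by $62,550, which is 79 full-or-partial $800 increments; reduction = 79 × $175 = $13,825, leaving $2,975.

$2,975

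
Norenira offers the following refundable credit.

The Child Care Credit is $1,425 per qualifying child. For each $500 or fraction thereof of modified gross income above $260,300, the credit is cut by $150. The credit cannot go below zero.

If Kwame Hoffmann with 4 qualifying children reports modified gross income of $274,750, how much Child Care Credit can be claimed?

Child Care Credit: base = 4 × $1,425 = $5,700. income exceeds $260,300 by $14,450, which is 29 full-or-partial $500 increments; reduction = 29 × $150 = $4,350, leaving $1,350.

$1,350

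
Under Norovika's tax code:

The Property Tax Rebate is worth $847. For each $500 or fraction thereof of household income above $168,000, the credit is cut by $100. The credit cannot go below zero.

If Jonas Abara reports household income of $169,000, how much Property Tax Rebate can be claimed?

$647

Property Tax Rebate: income exceeds $168,000 by $1,000, which is 2 full-or-partial $500 increments; reduction = 2 × $100 = $200, leaving $647.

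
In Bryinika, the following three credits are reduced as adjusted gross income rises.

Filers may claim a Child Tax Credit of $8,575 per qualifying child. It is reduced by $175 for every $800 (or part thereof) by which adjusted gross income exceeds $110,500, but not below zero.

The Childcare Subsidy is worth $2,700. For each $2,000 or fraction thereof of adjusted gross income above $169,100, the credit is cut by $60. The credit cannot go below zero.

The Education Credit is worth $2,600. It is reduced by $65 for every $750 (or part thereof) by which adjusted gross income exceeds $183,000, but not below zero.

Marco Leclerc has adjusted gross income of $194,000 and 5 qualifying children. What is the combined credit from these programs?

Child Tax Credit: base = 5 × $8,575 = $42,875. income exceeds $110,500 by $83,500, which is 105 full-or-partial $800 increments; reduction = 105 × $175 = $18,375, leaving $24,500.
Childcare Subsidy: income exceeds $169,100 by $24,900, which is 13 full-or-partial $2,000 increments; reduction = 13 × $60 = $780, leaving $1,920.
Education Credit: income exceeds $183,000 by $11,000, which is 15 full-or-partial $750 increments; reduction = 15 × $65 = $975, leaving $1,625.
Total: $24,500 + $1,920 + $1,625 = $28,045.

$28,045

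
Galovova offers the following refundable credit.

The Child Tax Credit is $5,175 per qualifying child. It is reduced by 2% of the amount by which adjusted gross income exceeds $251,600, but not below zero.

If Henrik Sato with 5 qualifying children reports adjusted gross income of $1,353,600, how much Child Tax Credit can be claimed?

Child Tax Credit: base = 5 × $5,175 = $25,875. 2% of the $1,102,000 excess over $251,600 is $22,040; credit = $25,875 − $22,040 = $3,835.

$3,835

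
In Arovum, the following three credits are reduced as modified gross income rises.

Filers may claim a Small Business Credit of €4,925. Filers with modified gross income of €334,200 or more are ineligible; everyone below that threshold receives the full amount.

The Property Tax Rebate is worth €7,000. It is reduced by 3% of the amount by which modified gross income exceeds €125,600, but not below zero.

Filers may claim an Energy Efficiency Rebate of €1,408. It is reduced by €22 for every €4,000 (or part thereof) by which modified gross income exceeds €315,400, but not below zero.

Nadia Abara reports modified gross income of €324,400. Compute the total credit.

€7,303

Small Business Credit: €324,400 is below the €334,200 cutoff, so the full €4,925 applies.
Property Tax Rebate: 3% of the €198,800 excess over €125,600 is €5,964; credit = €7,000 − €5,964 = €1,036.
Energy Efficiency Rebate: income exceeds €315,400 by €9,000, which is 3 full-or-partial €4,000 increments; reduction = 3 × €22 = €66, leaving €1,342.
Total: €4,925 + €1,036 + €1,342 = €7,303.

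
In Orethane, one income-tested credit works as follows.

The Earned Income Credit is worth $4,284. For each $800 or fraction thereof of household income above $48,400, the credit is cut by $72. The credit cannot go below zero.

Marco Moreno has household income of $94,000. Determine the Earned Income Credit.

Earned Income Credit: income exceeds $48,400 by $45,600, which is 57 full-or-partial $800 increments; reduction = 57 × $72 = $4,104, leaving $180.

$180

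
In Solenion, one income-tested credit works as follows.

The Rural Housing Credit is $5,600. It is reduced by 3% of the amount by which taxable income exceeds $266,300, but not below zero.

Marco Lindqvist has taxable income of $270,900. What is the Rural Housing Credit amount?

Rural Housing Credit: 3% of the $4,600 excess over $266,300 is $138; credit = $5,600 − $138 = $5,462.

$5,462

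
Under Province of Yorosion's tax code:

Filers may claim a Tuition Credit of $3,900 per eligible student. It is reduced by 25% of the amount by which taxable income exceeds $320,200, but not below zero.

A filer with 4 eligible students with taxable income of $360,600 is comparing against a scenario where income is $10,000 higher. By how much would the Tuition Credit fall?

At $360,600 — base = 4 × $3,900 = $15,600. 25% of the $40,400 excess over $320,200 is $10,100; credit = $15,600 − $10,100 = $5,500.
At $370,600 — base = 4 × $3,900 = $15,600. 25% of the $50,400 excess over $320,200 is $12,600; credit = $15,600 − $12,600 = $3,000.
Lost: $5,500 − $3,000 = $2,500.

$2,500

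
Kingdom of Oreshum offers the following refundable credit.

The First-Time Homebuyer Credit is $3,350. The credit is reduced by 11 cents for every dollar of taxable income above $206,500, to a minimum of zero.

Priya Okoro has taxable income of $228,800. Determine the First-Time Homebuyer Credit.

First-Time Homebuyer Credit: 11% of the $22,300 excess over $206,500 is $2,453; credit = $3,350 − $2,453 = $897.

$897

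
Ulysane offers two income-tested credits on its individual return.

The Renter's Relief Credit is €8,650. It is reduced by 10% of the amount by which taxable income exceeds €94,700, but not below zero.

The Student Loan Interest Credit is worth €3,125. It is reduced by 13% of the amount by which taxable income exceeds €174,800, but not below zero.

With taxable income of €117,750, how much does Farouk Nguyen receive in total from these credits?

€9,470

Renter's Relief Credit: 10% of the €23,050 excess over €94,700 is €2,305; credit = €8,650 − €2,305 = €6,345.
Student Loan Interest Credit: €117,750 is at or below the €174,800 threshold, so the full €3,125 applies.
Total: €6,345 + €3,125 = €9,470.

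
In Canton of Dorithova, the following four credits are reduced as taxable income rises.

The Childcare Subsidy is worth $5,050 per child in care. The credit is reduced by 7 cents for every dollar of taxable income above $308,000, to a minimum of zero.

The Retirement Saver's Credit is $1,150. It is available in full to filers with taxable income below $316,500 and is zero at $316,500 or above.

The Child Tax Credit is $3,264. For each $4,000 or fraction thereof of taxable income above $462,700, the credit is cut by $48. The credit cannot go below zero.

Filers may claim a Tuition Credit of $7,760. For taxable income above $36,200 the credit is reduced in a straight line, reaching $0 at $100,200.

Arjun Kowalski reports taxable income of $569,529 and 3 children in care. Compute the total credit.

$1,968

Childcare Subsidy: base = 3 × $5,050 = $15,150. 7% of the $261,529 excess over $308,000 is $18,307.03 ≥ base, so the credit is $0.
Retirement Saver's Credit: $569,529 meets or exceeds the $316,500 cutoff, so the credit is $0.
Child Tax Credit: income exceeds $462,700 by $106,829, which is 27 full-or-partial $4,000 increments; reduction = 27 × $48 = $1,296, leaving $1,968.
Tuition Credit: $569,529 is at or above $100,200, so the credit is $0.
Total: $0 + $0 + $1,968 + $0 = $1,968.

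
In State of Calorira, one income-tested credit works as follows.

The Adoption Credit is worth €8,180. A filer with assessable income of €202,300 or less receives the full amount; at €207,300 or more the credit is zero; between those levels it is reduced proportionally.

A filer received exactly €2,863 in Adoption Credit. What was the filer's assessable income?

€2,863 is 2,863/8,180 of the full €8,180, so 5,317/8,180 of the €5,000 range has been used: income = €202,300 + €5,000 × 5,317/8,180 = €205,550.

€205,550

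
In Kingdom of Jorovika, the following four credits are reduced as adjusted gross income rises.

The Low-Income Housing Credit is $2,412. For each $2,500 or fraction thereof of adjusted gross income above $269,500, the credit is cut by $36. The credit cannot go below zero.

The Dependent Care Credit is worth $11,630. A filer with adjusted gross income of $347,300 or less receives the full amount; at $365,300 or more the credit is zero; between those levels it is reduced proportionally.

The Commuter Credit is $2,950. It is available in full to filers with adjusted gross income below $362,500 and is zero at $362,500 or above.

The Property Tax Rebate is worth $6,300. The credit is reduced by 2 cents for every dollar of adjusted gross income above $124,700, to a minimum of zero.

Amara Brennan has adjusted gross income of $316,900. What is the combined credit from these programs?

$18,764

Low-Income Housing Credit: income exceeds $269,500 by $47,400, which is 19 full-or-partial $2,500 increments; reduction = 19 × $36 = $684, leaving $1,728.
Dependent Care Credit: $316,900 is at or below the $347,300 threshold, so the full $11,630 applies.
Commuter Credit: $316,900 is below the $362,500 cutoff, so the full $2,950 applies.
Property Tax Rebate: 2% of the $192,200 excess over $124,700 is $3,844; credit = $6,300 − $3,844 = $2,456.
Total: $1,728 + $11,630 + $2,950 + $2,456 = $18,764.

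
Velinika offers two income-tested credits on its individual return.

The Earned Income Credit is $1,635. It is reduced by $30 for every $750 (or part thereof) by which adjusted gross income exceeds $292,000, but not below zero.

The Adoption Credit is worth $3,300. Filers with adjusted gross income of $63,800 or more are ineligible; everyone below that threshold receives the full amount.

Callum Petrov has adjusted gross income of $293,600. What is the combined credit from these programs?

$1,545

Earned Income Credit: income exceeds $292,000 by $1,600, which is 3 full-or-partial $750 increments; reduction = 3 × $30 = $90, leaving $1,545.
Adoption Credit: $293,600 meets or exceeds the $63,800 cutoff, so the credit is $0.
Total: $1,545 + $0 = $1,545.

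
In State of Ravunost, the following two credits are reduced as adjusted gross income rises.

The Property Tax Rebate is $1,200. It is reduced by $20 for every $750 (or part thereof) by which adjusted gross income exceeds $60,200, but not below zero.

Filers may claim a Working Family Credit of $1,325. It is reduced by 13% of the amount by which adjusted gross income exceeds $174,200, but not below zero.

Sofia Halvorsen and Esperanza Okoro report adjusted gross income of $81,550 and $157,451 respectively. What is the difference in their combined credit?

$620

Sofia ($81,550): Property Tax Rebate: income exceeds $60,200 by $21,350, which is 29 full-or-partial $750 increments; reduction = 29 × $20 = $580, leaving $620. Working Family Credit: $81,550 is at or below the $174,200 threshold, so the full $1,325 applies. total $620 + $1,325 = $1,945
Esperanza ($157,451): Property Tax Rebate: income exceeds $60,200 by $97,251 → 130 increments × $20 = $2,600 ≥ base, so the credit is $0. Working Family Credit: $157,451 is at or below the $174,200 threshold, so the full $1,325 applies. total $0 + $1,325 = $1,325
Difference: |$1,945 − $1,325| = $620.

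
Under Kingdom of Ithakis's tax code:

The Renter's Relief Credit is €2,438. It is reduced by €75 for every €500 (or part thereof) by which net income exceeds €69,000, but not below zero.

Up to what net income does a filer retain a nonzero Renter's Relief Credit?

After 32 increments the reduction is 32 × €75 = €2,400, leaving €38; one more increment wipes it out. Increment 32 ends at excess 32 × €500 = €16,000, so the highest qualifying income is €69,000 + €16,000 = €85,000.

€85,000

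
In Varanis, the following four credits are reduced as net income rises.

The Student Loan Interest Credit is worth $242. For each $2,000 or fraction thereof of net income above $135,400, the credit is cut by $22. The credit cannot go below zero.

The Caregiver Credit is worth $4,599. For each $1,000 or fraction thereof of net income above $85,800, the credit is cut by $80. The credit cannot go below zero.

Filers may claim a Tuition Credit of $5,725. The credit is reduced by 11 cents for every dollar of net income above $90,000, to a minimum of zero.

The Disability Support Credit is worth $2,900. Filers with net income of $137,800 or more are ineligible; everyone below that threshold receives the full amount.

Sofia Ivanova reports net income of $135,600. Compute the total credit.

$4,428

Student Loan Interest Credit: income exceeds $135,400 by $200, which is 1 full-or-partial $2,000 increment; reduction = 1 × $22 = $22, leaving $220.
Caregiver Credit: income exceeds $85,800 by $49,800, which is 50 full-or-partial $1,000 increments; reduction = 50 × $80 = $4,000, leaving $599.
Tuition Credit: 11% of the $45,600 excess over $90,000 is $5,016; credit = $5,725 − $5,016 = $709.
Disability Support Credit: $135,600 is below the $137,800 cutoff, so the full $2,900 applies.
Total: $220 + $599 + $709 + $2,900 = $4,428.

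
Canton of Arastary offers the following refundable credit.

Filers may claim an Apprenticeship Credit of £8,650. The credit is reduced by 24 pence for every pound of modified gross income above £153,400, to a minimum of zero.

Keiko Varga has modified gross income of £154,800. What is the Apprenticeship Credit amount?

£8,314

Apprenticeship Credit: 24% of the £1,400 excess over £153,400 is £336; credit = £8,650 − £336 = £8,314.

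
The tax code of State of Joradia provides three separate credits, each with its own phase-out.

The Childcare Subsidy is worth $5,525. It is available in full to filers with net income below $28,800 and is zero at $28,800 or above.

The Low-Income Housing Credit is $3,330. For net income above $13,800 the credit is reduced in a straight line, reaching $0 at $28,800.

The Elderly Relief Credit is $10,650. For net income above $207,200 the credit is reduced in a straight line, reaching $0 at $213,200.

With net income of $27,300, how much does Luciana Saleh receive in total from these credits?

$16,508

Childcare Subsidy: $27,300 is below the $28,800 cutoff, so the full $5,525 applies.
Low-Income Housing Credit: $27,300 is $13,500 into a $15,000 phase-out range, leaving 1,500/15,000 of the credit: $3,330 × 1,500/15,000 = $333.
Elderly Relief Credit: $27,300 is at or below the $207,200 threshold, so the full $10,650 applies.
Total: $5,525 + $333 + $10,650 = $16,508.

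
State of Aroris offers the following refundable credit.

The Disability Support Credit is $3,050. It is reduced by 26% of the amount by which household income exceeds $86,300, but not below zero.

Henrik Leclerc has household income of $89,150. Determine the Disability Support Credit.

Disability Support Credit: 26% of the $2,850 excess over $86,300 is $741; credit = $3,050 − $741 = $2,309.

$2,309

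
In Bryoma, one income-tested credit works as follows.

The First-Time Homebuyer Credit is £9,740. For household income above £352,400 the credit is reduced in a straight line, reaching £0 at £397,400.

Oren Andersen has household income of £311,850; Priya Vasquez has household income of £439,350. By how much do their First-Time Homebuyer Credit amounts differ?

Oren (£311,850): First-Time Homebuyer Credit: £311,850 is at or below the £352,400 threshold, so the full £9,740 applies.
Priya (£439,350): First-Time Homebuyer Credit: £439,350 is at or above £397,400, so the credit is £0.
Difference: |£9,740 − £0| = £9,740.

£9,740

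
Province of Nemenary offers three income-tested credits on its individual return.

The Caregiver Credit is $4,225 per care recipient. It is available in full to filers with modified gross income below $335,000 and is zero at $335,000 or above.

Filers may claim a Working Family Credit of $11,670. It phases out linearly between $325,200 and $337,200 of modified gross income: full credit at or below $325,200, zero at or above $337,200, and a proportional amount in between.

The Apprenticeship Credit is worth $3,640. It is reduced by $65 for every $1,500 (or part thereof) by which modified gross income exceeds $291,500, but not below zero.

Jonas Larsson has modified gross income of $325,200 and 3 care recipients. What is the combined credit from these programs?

$26,490

Caregiver Credit: base = 3 × $4,225 = $12,675. $325,200 is below the $335,000 cutoff, so the full $12,675 applies.
Working Family Credit: $325,200 is at or below the $325,200 threshold, so the full $11,670 applies.
Apprenticeship Credit: income exceeds $291,500 by $33,700, which is 23 full-or-partial $1,500 increments; reduction = 23 × $65 = $1,495, leaving $2,145.
Total: $12,675 + $11,670 + $2,145 = $26,490.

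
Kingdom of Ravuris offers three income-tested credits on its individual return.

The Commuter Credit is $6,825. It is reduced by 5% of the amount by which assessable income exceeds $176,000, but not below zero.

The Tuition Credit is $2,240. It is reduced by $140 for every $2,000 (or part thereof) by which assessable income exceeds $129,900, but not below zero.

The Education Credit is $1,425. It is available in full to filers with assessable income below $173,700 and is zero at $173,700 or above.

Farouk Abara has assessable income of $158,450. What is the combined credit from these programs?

Commuter Credit: $158,450 is at or below the $176,000 threshold, so the full $6,825 applies.
Tuition Credit: income exceeds $129,900 by $28,550, which is 15 full-or-partial $2,000 increments; reduction = 15 × $140 = $2,100, leaving $140.
Education Credit: $158,450 is below the $173,700 cutoff, so the full $1,425 applies.
Total: $6,825 + $140 + $1,425 = $8,390.

$8,390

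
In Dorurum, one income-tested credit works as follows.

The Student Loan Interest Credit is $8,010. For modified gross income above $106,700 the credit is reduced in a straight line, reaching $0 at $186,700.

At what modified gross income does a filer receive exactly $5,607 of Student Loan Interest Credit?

$130,700

$5,607 is 5,607/8,010 of the full $8,010, so 2,403/8,010 of the $80,000 range has been used: income = $106,700 + $80,000 × 2,403/8,010 = $130,700.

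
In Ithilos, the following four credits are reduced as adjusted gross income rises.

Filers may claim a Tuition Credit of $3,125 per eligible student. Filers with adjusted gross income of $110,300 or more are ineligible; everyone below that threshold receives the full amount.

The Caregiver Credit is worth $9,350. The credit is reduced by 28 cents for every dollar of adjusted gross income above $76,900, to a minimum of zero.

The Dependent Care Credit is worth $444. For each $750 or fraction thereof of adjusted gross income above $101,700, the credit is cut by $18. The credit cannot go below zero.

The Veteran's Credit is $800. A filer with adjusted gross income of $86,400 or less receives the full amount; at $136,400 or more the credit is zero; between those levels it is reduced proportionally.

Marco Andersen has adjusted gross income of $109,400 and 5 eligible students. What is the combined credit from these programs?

Tuition Credit: base = 5 × $3,125 = $15,625. $109,400 is below the $110,300 cutoff, so the full $15,625 applies.
Caregiver Credit: 28% of the $32,500 excess over $76,900 is $9,100; credit = $9,350 − $9,100 = $250.
Dependent Care Credit: income exceeds $101,700 by $7,700, which is 11 full-or-partial $750 increments; reduction = 11 × $18 = $198, leaving $246.
Veteran's Credit: $109,400 is $23,000 into a $50,000 phase-out range, leaving 27,000/50,000 of the credit: $800 × 27,000/50,000 = $432.
Total: $15,625 + $250 + $246 + $432 = $16,553.

$16,553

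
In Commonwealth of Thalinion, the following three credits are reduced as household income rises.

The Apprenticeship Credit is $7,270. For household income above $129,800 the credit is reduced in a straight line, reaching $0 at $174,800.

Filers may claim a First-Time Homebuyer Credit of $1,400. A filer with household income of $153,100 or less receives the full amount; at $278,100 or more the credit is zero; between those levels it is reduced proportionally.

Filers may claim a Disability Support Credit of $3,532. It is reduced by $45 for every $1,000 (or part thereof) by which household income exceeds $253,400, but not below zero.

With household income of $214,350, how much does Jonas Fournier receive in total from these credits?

Apprenticeship Credit: $214,350 is at or above $174,800, so the credit is $0.
First-Time Homebuyer Credit: $214,350 is $61,250 into a $125,000 phase-out range, leaving 63,750/125,000 of the credit: $1,400 × 63,750/125,000 = $714.
Disability Support Credit: $214,350 is at or below the $253,400 threshold, so the full $3,532 applies.
Total: $0 + $714 + $3,532 = $4,246.

$4,246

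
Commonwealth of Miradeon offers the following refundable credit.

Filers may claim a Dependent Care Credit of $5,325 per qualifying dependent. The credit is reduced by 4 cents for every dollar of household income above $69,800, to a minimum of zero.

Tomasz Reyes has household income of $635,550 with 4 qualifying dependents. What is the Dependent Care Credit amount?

Dependent Care Credit: base = 4 × $5,325 = $21,300. 4% of the $565,750 excess over $69,800 is $22,630 ≥ base, so the credit is $0.

$0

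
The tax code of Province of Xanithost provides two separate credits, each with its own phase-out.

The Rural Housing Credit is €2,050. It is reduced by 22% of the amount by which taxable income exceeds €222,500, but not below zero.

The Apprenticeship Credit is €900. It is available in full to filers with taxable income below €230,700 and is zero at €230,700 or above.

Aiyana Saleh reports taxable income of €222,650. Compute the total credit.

Rural Housing Credit: 22% of the €150 excess over €222,500 is €33; credit = €2,050 − €33 = €2,017.
Apprenticeship Credit: €222,650 is below the €230,700 cutoff, so the full €900 applies.
Total: €2,017 + €900 = €2,917.

€2,917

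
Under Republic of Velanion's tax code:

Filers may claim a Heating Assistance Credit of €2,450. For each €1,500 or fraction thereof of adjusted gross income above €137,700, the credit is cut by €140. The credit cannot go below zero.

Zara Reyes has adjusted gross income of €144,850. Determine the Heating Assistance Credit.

Heating Assistance Credit: income exceeds €137,700 by €7,150, which is 5 full-or-partial €1,500 increments; reduction = 5 × €140 = €700, leaving €1,750.

€1,750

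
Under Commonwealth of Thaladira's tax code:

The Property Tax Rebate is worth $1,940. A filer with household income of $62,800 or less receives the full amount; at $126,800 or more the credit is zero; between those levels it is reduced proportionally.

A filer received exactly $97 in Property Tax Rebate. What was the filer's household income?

$123,600

$97 is 97/1,940 of the full $1,940, so 1,843/1,940 of the $64,000 range has been used: income = $62,800 + $64,000 × 1,843/1,940 = $123,600.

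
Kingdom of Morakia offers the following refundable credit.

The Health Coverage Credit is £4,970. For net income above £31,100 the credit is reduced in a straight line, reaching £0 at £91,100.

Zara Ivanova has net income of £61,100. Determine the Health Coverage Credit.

£2,485

Health Coverage Credit: £61,100 is £30,000 into a £60,000 phase-out range, leaving 30,000/60,000 of the credit: £4,970 × 30,000/60,000 = £2,485.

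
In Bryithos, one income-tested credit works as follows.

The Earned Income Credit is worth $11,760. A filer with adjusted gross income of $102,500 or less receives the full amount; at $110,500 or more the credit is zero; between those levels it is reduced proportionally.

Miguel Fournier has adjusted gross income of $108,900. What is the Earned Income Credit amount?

Earned Income Credit: $108,900 is $6,400 into a $8,000 phase-out range, leaving 1,600/8,000 of the credit: $11,760 × 1,600/8,000 = $2,352.

$2,352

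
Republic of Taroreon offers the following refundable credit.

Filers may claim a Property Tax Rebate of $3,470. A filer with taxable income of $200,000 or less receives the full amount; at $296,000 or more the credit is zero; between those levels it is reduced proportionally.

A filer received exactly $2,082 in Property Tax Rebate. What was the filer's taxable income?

$238,400

$2,082 is 2,082/3,470 of the full $3,470, so 1,388/3,470 of the $96,000 range has been used: income = $200,000 + $96,000 × 1,388/3,470 = $238,400.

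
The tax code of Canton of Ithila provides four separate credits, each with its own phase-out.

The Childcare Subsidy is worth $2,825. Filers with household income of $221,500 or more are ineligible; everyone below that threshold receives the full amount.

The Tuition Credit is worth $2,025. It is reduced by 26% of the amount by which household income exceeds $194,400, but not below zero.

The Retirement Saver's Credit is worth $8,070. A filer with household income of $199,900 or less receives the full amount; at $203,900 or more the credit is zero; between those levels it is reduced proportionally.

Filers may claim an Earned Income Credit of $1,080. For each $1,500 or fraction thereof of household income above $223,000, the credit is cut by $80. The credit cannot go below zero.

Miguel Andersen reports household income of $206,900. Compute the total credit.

Childcare Subsidy: $206,900 is below the $221,500 cutoff, so the full $2,825 applies.
Tuition Credit: 26% of the $12,500 excess over $194,400 is $3,250 ≥ base, so the credit is $0.
Retirement Saver's Credit: $206,900 is at or above $203,900, so the credit is $0.
Earned Income Credit: $206,900 is at or below the $223,000 threshold, so the full $1,080 applies.
Total: $2,825 + $0 + $0 + $1,080 = $3,905.

$3,905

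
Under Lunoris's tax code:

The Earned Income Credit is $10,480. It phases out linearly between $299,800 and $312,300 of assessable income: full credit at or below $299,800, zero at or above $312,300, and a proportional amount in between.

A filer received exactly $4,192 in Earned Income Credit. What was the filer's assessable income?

$4,192 is 4,192/10,480 of the full $10,480, so 6,288/10,480 of the $12,500 range has been used: income = $299,800 + $12,500 × 6,288/10,480 = $307,300.

$307,300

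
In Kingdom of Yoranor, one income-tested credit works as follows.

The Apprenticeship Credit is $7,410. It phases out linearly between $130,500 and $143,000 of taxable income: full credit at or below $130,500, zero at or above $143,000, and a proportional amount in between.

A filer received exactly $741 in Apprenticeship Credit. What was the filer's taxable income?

$141,750

$741 is 741/7,410 of the full $7,410, so 6,669/7,410 of the $12,500 range has been used: income = $130,500 + $12,500 × 6,669/7,410 = $141,750.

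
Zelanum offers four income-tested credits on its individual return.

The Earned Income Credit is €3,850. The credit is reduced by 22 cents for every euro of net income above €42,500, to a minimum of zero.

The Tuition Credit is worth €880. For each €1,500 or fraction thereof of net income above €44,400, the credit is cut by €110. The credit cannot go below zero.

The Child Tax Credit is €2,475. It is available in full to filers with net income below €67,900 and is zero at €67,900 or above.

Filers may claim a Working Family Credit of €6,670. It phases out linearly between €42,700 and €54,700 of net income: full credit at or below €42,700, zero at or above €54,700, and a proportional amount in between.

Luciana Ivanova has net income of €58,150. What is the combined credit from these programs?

€2,882

Earned Income Credit: 22% of the €15,650 excess over €42,500 is €3,443; credit = €3,850 − €3,443 = €407.
Tuition Credit: income exceeds €44,400 by €13,750 → 10 increments × €110 = €1,100 ≥ base, so the credit is €0.
Child Tax Credit: €58,150 is below the €67,900 cutoff, so the full €2,475 applies.
Working Family Credit: €58,150 is at or above €54,700, so the credit is €0.
Total: €407 + €0 + €2,475 + €0 = €2,882.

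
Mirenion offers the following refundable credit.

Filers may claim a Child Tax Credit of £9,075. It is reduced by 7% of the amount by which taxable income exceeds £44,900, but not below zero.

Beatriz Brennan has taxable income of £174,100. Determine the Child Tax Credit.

Child Tax Credit: 7% of the £129,200 excess over £44,900 is £9,044; credit = £9,075 − £9,044 = £31.

£31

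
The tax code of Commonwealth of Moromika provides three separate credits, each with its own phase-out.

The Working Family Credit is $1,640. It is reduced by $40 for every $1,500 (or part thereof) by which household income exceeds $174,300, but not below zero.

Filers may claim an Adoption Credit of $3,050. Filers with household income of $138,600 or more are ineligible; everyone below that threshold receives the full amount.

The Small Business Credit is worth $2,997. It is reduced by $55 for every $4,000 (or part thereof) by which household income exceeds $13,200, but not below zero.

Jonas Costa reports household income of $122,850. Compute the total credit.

Working Family Credit: $122,850 is at or below the $174,300 threshold, so the full $1,640 applies.
Adoption Credit: $122,850 is below the $138,600 cutoff, so the full $3,050 applies.
Small Business Credit: income exceeds $13,200 by $109,650, which is 28 full-or-partial $4,000 increments; reduction = 28 × $55 = $1,540, leaving $1,457.
Total: $1,640 + $3,050 + $1,457 = $6,147.

$6,147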